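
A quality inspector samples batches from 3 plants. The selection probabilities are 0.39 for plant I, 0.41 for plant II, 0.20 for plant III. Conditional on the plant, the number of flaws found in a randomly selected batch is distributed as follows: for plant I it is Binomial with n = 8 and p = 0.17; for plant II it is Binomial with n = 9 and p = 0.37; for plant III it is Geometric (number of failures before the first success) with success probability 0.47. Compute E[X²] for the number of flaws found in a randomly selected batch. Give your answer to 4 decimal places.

For each component E[X²] = Var + (mean)², giving I: 2.9784; II: 13.1868; III: 3.67089.
Overall E[X²] = 0.39·2.9784 + 0.41·13.1868 + 0.2·3.67089 = 7.30234.

7.3023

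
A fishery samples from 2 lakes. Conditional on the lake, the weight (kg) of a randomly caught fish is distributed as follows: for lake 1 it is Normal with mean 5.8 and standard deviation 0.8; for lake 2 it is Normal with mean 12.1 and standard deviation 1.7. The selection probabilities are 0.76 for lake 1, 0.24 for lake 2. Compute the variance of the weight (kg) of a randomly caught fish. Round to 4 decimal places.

Per component, 1: μ=5.8, E[X²]=34.28; 2: μ=12.1, E[X²]=149.3.
E[X] = 0.76·5.8 + 0.24·12.1 = 7.312.
E[X²] = 0.76·34.28 + 0.24·149.3 = 61.8848.
Var(X) = E[X²] − (E[X])² = 61.8848 − 53.4653 = 8.41946.

8.4195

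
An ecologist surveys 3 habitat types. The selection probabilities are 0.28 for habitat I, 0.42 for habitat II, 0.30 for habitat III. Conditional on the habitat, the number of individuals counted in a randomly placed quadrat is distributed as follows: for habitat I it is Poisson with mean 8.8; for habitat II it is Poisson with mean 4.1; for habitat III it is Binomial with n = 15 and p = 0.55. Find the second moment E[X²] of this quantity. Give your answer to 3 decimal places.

54.462

For each component E[X²] = Var + (mean)², giving I: 86.24; II: 20.91; III: 71.775.
Overall E[X²] = 0.28·86.24 + 0.42·20.91 + 0.3·71.775 = 54.4619.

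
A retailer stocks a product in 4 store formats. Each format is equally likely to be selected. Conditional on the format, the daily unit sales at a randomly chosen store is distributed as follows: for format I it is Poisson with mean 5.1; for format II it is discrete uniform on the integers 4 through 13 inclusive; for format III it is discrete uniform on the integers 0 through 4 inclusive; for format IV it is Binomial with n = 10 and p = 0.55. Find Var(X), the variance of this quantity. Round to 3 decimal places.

9.758

Per component, I: μ=5.1, E[X²]=31.11; II: μ=8.5, E[X²]=80.5; III: μ=2, E[X²]=6; IV: μ=5.5, E[X²]=32.725.
E[X] = 0.25·5.1 + 0.25·8.5 + 0.25·2 + 0.25·5.5 = 5.275.
E[X²] = 0.25·31.11 + 0.25·80.5 + 0.25·6 + 0.25·32.725 = 37.5838.
Var(X) = E[X²] − (E[X])² = 37.5838 − 27.8256 = 9.75812.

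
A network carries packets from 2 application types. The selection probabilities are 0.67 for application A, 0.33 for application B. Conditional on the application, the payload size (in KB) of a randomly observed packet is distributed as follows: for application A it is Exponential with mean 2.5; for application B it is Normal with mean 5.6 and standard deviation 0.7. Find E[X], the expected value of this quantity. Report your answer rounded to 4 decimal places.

3.5230

Component means — A: 2.5; B: 5.6.
E[X] = 0.67·2.5 + 0.33·5.6 = 3.523.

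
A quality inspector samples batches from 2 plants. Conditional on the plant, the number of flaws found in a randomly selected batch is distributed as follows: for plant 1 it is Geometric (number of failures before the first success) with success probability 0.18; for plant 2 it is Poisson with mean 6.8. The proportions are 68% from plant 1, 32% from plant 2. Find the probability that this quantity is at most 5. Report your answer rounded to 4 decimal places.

Conditional on each plant, P(X ≤ 5): 1: 0.695993; 2: 0.326977.
By total probability, P(X ≤ 5) = 0.68·0.695993 + 0.32·0.326977 = 0.577908.

0.5779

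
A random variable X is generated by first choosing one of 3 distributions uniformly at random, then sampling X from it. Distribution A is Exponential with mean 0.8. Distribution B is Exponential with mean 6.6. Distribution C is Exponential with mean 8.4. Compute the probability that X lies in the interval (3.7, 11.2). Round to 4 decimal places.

0.2592

Conditional on each component, P(3.7 < X < 11.2): A: 0.00980282; B: 0.387625; C: 0.380133.
By total probability, P(3.7 < X < 11.2) = 0.333333·0.00980282 + 0.333333·0.387625 + 0.333333·0.380133 = 0.259187.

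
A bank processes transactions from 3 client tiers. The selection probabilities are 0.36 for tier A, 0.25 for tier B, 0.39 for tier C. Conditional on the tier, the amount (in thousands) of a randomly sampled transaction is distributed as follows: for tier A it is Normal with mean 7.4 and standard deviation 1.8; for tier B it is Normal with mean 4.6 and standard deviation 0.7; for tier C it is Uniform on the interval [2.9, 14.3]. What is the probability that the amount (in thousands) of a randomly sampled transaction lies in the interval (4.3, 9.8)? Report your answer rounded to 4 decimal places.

0.6665

Conditional on each tier, P(4.3 < X < 9.8): A: 0.866274; B: 0.665882; C: 0.482456.
By total probability, P(4.3 < X < 9.8) = 0.36·0.866274 + 0.25·0.665882 + 0.39·0.482456 = 0.666487.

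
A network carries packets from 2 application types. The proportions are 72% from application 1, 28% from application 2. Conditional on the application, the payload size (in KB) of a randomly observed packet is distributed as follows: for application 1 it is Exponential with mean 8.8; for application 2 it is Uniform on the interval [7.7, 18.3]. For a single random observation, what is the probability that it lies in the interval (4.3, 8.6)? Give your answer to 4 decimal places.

Conditional on each application, P(4.3 < X < 8.6): 1: 0.237126; 2: 0.0849057.
By total probability, P(4.3 < X < 8.6) = 0.72·0.237126 + 0.28·0.0849057 = 0.194505.

0.1945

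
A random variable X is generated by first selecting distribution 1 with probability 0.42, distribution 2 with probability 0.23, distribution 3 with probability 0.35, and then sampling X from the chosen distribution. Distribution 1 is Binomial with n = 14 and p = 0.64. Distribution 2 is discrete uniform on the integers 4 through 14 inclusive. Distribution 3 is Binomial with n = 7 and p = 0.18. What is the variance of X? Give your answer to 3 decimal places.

Per component, 1: μ=8.96, E[X²]=83.5072; 2: μ=9, E[X²]=91; 3: μ=1.26, E[X²]=2.6208.
E[X] = 0.42·8.96 + 0.23·9 + 0.35·1.26 = 6.2742.
E[X²] = 0.42·83.5072 + 0.23·91 + 0.35·2.6208 = 56.9203.
Var(X) = E[X²] − (E[X])² = 56.9203 − 39.3656 = 17.5547.

17.555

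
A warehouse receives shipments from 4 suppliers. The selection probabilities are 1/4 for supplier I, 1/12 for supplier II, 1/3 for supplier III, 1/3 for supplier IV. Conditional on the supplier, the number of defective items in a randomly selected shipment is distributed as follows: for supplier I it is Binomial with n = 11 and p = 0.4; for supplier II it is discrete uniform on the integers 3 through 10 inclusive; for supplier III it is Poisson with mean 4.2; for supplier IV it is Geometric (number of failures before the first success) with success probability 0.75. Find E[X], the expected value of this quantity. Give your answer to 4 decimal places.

3.1528

Component means — I: 4.4; II: 6.5; III: 4.2; IV: 0.333333.
E[X] = 0.25·4.4 + 0.0833333·6.5 + 0.333333·4.2 + 0.333333·0.333333 = 3.15278.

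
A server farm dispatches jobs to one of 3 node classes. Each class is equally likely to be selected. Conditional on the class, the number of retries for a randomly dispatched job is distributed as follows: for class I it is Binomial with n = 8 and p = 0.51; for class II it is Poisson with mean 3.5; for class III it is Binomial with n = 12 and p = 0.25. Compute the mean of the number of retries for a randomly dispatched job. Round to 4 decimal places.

3.5267

Component means — I: 4.08; II: 3.5; III: 3.
E[X] = 0.333333·4.08 + 0.333333·3.5 + 0.333333·3 = 3.52667.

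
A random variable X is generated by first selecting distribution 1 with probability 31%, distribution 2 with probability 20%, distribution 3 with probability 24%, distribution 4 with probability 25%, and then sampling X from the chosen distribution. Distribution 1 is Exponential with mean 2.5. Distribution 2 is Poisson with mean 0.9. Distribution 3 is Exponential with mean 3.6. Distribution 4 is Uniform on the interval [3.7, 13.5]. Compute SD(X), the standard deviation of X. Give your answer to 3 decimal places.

3.896

Per component, 1: μ=2.5, E[X²]=12.5; 2: μ=0.9, E[X²]=1.71; 3: μ=3.6, E[X²]=25.92; 4: μ=8.6, E[X²]=81.9633.
E[X] = 0.31·2.5 + 0.2·0.9 + 0.24·3.6 + 0.25·8.6 = 3.969.
E[X²] = 0.31·12.5 + 0.2·1.71 + 0.24·25.92 + 0.25·81.9633 = 30.9286.
Var(X) = E[X²] − (E[X])² = 30.9286 − 15.753 = 15.1757.
SD(X) = √15.1757 = 3.8956.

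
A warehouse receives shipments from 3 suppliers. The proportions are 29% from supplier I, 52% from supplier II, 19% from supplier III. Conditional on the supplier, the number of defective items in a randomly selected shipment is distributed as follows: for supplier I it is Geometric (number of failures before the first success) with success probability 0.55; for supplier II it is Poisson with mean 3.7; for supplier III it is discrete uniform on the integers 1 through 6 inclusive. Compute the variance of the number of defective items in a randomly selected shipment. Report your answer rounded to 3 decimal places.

4.562

Per component, I: μ=0.818182, E[X²]=2.15702; II: μ=3.7, E[X²]=17.39; III: μ=3.5, E[X²]=15.1667.
E[X] = 0.29·0.818182 + 0.52·3.7 + 0.19·3.5 = 2.82627.
E[X²] = 0.29·2.15702 + 0.52·17.39 + 0.19·15.1667 = 12.55.
Var(X) = E[X²] − (E[X])² = 12.55 − 7.98782 = 4.56219.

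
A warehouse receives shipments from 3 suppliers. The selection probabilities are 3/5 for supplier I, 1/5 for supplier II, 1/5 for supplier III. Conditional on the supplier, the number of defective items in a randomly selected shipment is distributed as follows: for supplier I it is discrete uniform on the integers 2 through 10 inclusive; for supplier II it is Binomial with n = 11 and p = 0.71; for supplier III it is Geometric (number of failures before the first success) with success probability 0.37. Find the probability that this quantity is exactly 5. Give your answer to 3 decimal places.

0.084

Conditional on each supplier, P(X = 5): I: 0.111111; II: 0.0495817; III: 0.0367202.
By total probability, P(X = 5) = 0.6·0.111111 + 0.2·0.0495817 + 0.2·0.0367202 = 0.083927.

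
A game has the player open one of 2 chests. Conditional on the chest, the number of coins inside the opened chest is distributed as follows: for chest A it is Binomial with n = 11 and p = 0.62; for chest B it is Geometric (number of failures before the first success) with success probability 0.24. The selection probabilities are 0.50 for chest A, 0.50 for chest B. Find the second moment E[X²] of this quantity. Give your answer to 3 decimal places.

36.163

For each component E[X²] = Var + (mean)², giving A: 49.104; B: 23.2222.
Overall E[X²] = 0.5·49.104 + 0.5·23.2222 = 36.1631.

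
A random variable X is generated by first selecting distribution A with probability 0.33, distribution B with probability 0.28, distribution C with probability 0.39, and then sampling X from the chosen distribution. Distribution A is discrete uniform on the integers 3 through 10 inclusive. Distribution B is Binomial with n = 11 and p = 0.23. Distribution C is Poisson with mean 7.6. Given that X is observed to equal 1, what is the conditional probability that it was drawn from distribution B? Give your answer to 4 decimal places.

0.9722

Likelihoods P(X=1 | ·): A: 0; B: 0.185365; C: 0.00380343.
Posterior ∝ prior × likelihood. Numerator for B: 0.28·0.185365 = 0.0519022.
Normalizing constant: 0.33·0 + 0.28·0.185365 + 0.39·0.00380343 = 0.0533855.
P(B | observation) = 0.0519022 / 0.0533855 = 0.972215.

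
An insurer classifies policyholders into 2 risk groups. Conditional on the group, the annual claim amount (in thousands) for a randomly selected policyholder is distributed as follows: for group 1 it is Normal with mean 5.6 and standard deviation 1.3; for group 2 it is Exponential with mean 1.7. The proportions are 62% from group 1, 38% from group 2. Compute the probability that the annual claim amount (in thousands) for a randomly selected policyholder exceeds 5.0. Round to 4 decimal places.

Conditional on each group, P(X > 5.0): 1: 0.677794; 2: 0.0528036.
By total probability, P(X > 5.0) = 0.62·0.677794 + 0.38·0.0528036 = 0.440298.

0.4403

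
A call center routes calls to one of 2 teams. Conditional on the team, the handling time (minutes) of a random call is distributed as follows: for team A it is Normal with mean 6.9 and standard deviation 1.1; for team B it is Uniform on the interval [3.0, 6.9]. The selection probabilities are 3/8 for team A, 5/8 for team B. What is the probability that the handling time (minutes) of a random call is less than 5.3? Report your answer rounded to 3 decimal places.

Conditional on each team, P(X < 5.3): A: 0.0728976; B: 0.589744.
By total probability, P(X < 5.3) = 0.375·0.0728976 + 0.625·0.589744 = 0.395926.

0.396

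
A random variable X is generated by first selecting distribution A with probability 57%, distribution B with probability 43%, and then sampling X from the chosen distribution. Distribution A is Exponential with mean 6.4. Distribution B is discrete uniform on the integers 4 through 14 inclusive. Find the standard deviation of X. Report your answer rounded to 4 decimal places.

Per component, A: μ=6.4, E[X²]=81.92; B: μ=9, E[X²]=91.
E[X] = 0.57·6.4 + 0.43·9 = 7.518.
E[X²] = 0.57·81.92 + 0.43·91 = 85.8244.
Var(X) = E[X²] − (E[X])² = 85.8244 − 56.5203 = 29.3041.
SD(X) = √29.3041 = 5.41332.

5.4133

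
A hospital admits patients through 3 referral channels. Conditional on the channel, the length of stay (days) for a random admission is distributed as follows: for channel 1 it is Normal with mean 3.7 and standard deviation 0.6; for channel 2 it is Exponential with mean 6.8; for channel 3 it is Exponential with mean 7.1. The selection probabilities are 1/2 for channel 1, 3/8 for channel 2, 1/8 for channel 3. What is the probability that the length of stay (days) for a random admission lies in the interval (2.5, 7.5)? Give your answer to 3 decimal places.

Conditional on each channel, P(2.5 < X < 7.5): 1: 0.97725; 2: 0.360468; 3: 0.355474.
By total probability, P(2.5 < X < 7.5) = 0.5·0.97725 + 0.375·0.360468 + 0.125·0.355474 = 0.668235.

0.668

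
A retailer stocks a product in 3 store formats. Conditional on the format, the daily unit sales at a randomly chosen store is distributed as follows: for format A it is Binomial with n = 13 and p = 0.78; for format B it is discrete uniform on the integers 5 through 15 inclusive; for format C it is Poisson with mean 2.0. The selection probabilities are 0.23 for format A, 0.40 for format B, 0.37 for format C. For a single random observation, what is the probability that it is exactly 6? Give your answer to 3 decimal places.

0.043

Conditional on each format, P(X = 6): A: 0.00963926; B: 0.0909091; C: 0.0120298.
By total probability, P(X = 6) = 0.23·0.00963926 + 0.4·0.0909091 + 0.37·0.0120298 = 0.0430317.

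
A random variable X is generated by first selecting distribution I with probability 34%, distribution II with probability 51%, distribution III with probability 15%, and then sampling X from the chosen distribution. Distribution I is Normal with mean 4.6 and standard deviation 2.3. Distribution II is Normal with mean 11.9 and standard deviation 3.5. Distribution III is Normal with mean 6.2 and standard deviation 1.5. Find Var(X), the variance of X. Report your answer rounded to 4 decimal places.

20.2401

Per component, I: μ=4.6, E[X²]=26.45; II: μ=11.9, E[X²]=153.86; III: μ=6.2, E[X²]=40.69.
E[X] = 0.34·4.6 + 0.51·11.9 + 0.15·6.2 = 8.563.
E[X²] = 0.34·26.45 + 0.51·153.86 + 0.15·40.69 = 93.5651.
Var(X) = E[X²] − (E[X])² = 93.5651 − 73.325 = 20.2401.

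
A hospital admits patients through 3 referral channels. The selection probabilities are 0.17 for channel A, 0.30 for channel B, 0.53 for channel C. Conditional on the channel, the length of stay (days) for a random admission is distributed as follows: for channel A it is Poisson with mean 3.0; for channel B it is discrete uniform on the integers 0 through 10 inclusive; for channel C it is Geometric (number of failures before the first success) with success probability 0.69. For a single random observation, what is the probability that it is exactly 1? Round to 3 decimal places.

0.166

Conditional on each channel, P(X = 1): A: 0.149361; B: 0.0909091; C: 0.2139.
By total probability, P(X = 1) = 0.17·0.149361 + 0.3·0.0909091 + 0.53·0.2139 = 0.166031.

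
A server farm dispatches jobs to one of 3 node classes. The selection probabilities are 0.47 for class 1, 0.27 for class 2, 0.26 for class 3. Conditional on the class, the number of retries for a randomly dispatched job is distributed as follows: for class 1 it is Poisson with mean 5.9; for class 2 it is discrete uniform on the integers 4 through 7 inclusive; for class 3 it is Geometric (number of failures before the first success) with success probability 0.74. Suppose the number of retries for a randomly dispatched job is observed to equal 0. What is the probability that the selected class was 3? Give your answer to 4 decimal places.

0.9934

Likelihoods P(X=0 | ·): 1: 0.00273944; 2: 0; 3: 0.74.
Posterior ∝ prior × likelihood. Numerator for 3: 0.26·0.74 = 0.1924.
Normalizing constant: 0.47·0.00273944 + 0.27·0 + 0.26·0.74 = 0.193688.
P(3 | observation) = 0.1924 / 0.193688 = 0.993352.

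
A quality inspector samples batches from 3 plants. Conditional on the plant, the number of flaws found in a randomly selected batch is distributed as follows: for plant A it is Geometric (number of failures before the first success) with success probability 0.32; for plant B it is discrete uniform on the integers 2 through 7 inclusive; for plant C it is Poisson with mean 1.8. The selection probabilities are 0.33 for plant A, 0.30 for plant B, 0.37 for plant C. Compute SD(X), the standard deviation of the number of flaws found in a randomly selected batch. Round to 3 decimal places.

Per component, A: μ=2.125, E[X²]=11.1562; B: μ=4.5, E[X²]=23.1667; C: μ=1.8, E[X²]=5.04.
E[X] = 0.33·2.125 + 0.3·4.5 + 0.37·1.8 = 2.71725.
E[X²] = 0.33·11.1562 + 0.3·23.1667 + 0.37·5.04 = 12.4964.
Var(X) = E[X²] − (E[X])² = 12.4964 − 7.38345 = 5.11291.
SD(X) = √5.11291 = 2.26118.

2.261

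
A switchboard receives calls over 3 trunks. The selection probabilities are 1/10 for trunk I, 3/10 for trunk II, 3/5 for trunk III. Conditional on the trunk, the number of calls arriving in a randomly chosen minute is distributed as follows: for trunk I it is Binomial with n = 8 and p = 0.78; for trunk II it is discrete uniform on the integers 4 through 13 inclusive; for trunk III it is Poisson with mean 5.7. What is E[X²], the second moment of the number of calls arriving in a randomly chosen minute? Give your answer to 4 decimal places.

For each component E[X²] = Var + (mean)², giving I: 40.3104; II: 80.5; III: 38.19.
Overall E[X²] = 0.1·40.3104 + 0.3·80.5 + 0.6·38.19 = 51.095.

51.0950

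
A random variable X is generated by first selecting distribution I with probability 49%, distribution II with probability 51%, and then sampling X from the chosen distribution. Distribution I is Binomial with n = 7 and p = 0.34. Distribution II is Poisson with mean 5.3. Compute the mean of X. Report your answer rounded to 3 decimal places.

Component means — I: 2.38; II: 5.3.
E[X] = 0.49·2.38 + 0.51·5.3 = 3.8692.

3.869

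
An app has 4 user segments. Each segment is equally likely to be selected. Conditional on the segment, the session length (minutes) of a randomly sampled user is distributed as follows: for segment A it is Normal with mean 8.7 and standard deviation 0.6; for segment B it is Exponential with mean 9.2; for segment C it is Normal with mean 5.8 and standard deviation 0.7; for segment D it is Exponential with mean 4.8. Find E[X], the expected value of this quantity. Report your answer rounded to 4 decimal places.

Component means — A: 8.7; B: 9.2; C: 5.8; D: 4.8.
E[X] = 0.25·8.7 + 0.25·9.2 + 0.25·5.8 + 0.25·4.8 = 7.125.

7.1250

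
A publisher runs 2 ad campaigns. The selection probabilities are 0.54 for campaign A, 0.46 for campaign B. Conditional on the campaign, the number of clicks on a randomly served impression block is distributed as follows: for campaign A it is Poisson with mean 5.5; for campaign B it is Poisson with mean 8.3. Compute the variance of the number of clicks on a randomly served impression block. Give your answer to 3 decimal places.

Per component, A: μ=5.5, E[X²]=35.75; B: μ=8.3, E[X²]=77.19.
E[X] = 0.54·5.5 + 0.46·8.3 = 6.788.
E[X²] = 0.54·35.75 + 0.46·77.19 = 54.8124.
Var(X) = E[X²] − (E[X])² = 54.8124 − 46.0769 = 8.73546.

8.735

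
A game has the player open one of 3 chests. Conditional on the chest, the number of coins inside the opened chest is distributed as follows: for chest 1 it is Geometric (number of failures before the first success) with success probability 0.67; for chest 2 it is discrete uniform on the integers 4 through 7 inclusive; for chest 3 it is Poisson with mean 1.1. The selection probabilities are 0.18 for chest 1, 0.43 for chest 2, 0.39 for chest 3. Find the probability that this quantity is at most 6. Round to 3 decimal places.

0.892

Conditional on each chest, P(X ≤ 6): 1: 0.999574; 2: 0.75; 3: 0.999851.
By total probability, P(X ≤ 6) = 0.18·0.999574 + 0.43·0.75 + 0.39·0.999851 = 0.892365.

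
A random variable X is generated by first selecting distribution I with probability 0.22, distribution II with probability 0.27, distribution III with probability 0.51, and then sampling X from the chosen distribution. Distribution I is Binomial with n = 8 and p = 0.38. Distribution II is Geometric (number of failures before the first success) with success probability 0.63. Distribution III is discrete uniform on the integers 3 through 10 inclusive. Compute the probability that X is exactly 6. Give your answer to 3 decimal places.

Conditional on each component, P(X = 6): I: 0.0324073; II: 0.00161641; III: 0.125.
By total probability, P(X = 6) = 0.22·0.0324073 + 0.27·0.00161641 + 0.51·0.125 = 0.071316.

0.071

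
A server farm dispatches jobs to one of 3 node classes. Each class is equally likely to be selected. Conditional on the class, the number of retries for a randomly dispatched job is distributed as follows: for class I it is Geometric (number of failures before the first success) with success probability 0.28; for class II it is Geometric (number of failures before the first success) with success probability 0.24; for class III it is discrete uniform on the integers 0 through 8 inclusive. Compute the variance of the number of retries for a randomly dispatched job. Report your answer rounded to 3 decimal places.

10.025

Per component, I: μ=2.57143, E[X²]=15.7959; II: μ=3.16667, E[X²]=23.2222; III: μ=4, E[X²]=22.6667.
E[X] = 0.333333·2.57143 + 0.333333·3.16667 + 0.333333·4 = 3.24603.
E[X²] = 0.333333·15.7959 + 0.333333·23.2222 + 0.333333·22.6667 = 20.5616.
Var(X) = E[X²] − (E[X])² = 20.5616 − 10.5367 = 10.0249.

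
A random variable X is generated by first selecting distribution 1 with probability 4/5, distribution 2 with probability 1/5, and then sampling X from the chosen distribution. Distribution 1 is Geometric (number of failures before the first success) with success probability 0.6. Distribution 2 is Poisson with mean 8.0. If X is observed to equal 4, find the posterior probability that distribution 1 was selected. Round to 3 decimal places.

Likelihoods P(X=4 | ·): 1: 0.01536; 2: 0.0572523.
Posterior ∝ prior × likelihood. Numerator for 1: 0.8·0.01536 = 0.012288.
Normalizing constant: 0.8·0.01536 + 0.2·0.0572523 = 0.0237385.
P(1 | observation) = 0.012288 / 0.0237385 = 0.517641.

0.518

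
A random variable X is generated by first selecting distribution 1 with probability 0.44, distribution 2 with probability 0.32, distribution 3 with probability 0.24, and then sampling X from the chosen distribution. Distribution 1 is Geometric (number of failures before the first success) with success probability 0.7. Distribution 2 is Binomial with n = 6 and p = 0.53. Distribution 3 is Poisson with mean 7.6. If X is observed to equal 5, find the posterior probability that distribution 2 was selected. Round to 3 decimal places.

Likelihoods P(X=5 | ·): 1: 0.001701; 2: 0.117931; 3: 0.105742.
Posterior ∝ prior × likelihood. Numerator for 2: 0.32·0.117931 = 0.037738.
Normalizing constant: 0.44·0.001701 + 0.32·0.117931 + 0.24·0.105742 = 0.0638645.
P(2 | observation) = 0.037738 / 0.0638645 = 0.590906.

0.591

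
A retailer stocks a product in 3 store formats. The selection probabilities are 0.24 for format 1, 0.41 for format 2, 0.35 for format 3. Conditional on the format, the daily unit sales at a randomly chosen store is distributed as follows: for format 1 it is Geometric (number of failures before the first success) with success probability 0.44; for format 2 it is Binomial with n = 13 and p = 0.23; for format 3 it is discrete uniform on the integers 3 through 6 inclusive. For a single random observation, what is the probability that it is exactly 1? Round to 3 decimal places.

0.112

Conditional on each format, P(X = 1): 1: 0.2464; 2: 0.129885; 3: 0.
By total probability, P(X = 1) = 0.24·0.2464 + 0.41·0.129885 + 0.35·0 = 0.112389.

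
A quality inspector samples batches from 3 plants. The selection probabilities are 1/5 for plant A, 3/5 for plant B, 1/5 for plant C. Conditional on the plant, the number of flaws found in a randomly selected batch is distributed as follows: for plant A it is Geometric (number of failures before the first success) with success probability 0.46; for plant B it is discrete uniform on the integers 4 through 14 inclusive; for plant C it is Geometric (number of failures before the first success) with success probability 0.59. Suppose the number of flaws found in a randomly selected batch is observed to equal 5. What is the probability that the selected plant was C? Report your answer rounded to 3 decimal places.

Likelihoods P(X=5 | ·): A: 0.0211216; B: 0.0909091; C: 0.00683552.
Posterior ∝ prior × likelihood. Numerator for C: 0.2·0.00683552 = 0.0013671.
Normalizing constant: 0.2·0.0211216 + 0.6·0.0909091 + 0.2·0.00683552 = 0.0601369.
P(C | observation) = 0.0013671 / 0.0601369 = 0.0227332.

0.023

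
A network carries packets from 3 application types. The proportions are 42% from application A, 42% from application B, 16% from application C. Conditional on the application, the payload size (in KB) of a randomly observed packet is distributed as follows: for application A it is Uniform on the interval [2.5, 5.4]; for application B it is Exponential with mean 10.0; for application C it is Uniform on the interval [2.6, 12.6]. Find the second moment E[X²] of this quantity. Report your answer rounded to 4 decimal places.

101.4223

For each component E[X²] = Var + (mean)², giving A: 16.3033; B: 200; C: 66.0933.
Overall E[X²] = 0.42·16.3033 + 0.42·200 + 0.16·66.0933 = 101.422.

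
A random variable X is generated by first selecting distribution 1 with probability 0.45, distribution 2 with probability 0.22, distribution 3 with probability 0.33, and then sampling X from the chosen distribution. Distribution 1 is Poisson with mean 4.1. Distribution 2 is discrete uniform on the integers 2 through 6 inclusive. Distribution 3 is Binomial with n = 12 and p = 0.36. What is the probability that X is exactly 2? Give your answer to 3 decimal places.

0.139

Conditional on each component, P(X = 2): 1: 0.139293; 2: 0.2; 3: 0.0986163.
By total probability, P(X = 2) = 0.45·0.139293 + 0.22·0.2 + 0.33·0.0986163 = 0.139225.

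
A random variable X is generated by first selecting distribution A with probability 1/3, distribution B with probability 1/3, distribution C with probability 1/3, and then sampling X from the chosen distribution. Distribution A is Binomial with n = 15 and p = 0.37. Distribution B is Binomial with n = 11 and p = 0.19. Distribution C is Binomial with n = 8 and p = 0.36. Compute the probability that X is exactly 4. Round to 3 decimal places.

0.151

Conditional on each component, P(X = 4): A: 0.15874; B: 0.0983838; C: 0.197255.
By total probability, P(X = 4) = 0.333333·0.15874 + 0.333333·0.0983838 + 0.333333·0.197255 = 0.151459.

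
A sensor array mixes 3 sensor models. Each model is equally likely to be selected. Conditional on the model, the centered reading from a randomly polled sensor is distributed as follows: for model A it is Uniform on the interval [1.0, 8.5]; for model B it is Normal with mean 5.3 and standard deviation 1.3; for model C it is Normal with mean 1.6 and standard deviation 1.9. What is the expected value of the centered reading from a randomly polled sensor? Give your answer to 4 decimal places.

Component means — A: 4.75; B: 5.3; C: 1.6.
E[X] = 0.333333·4.75 + 0.333333·5.3 + 0.333333·1.6 = 3.88333.

3.8833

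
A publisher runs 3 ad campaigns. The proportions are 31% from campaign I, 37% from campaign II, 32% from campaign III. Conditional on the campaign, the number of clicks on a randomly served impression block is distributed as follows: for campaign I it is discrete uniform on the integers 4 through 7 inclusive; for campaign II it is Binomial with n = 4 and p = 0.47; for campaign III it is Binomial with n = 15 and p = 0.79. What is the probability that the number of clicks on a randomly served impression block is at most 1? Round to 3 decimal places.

Conditional on each campaign, P(X ≤ 1): I: 0; II: 0.358794; III: 3.91217e-09.
By total probability, P(X ≤ 1) = 0.31·0 + 0.37·0.358794 + 0.32·3.91217e-09 = 0.132754.

0.133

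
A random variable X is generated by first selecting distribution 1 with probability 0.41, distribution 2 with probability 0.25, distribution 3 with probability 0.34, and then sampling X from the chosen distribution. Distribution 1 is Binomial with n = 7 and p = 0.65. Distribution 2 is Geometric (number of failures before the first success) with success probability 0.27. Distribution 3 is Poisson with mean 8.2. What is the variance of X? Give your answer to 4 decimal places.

10.7187

Per component, 1: μ=4.55, E[X²]=22.295; 2: μ=2.7037, E[X²]=17.3237; 3: μ=8.2, E[X²]=75.44.
E[X] = 0.41·4.55 + 0.25·2.7037 + 0.34·8.2 = 5.32943.
E[X²] = 0.41·22.295 + 0.25·17.3237 + 0.34·75.44 = 39.1215.
Var(X) = E[X²] − (E[X])² = 39.1215 − 28.4028 = 10.7187.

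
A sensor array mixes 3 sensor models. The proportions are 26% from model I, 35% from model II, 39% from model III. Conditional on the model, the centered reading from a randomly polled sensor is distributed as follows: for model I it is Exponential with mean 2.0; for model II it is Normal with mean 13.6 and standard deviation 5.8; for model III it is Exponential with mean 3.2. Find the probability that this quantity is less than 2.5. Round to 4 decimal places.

Conditional on each model, P(X < 2.5): I: 0.713495; II: 0.0278233; III: 0.542167.
By total probability, P(X < 2.5) = 0.26·0.713495 + 0.35·0.0278233 + 0.39·0.542167 = 0.406692.

0.4067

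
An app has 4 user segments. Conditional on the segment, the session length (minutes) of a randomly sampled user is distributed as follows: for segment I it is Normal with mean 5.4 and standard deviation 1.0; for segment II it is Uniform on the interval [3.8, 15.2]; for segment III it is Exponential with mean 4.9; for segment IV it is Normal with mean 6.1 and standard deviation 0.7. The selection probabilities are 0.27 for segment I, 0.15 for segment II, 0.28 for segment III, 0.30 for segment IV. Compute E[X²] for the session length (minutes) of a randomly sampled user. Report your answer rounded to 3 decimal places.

48.061

For each component E[X²] = Var + (mean)², giving I: 30.16; II: 101.08; III: 48.02; IV: 37.7.
Overall E[X²] = 0.27·30.16 + 0.15·101.08 + 0.28·48.02 + 0.3·37.7 = 48.0608.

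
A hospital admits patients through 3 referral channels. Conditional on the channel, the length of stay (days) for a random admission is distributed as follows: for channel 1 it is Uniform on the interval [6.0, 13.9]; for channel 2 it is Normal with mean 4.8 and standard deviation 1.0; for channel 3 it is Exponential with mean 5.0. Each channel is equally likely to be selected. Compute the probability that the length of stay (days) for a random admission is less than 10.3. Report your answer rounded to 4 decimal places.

Conditional on each channel, P(X < 10.3): 1: 0.544304; 2: 1; 3: 0.872546.
By total probability, P(X < 10.3) = 0.333333·0.544304 + 0.333333·1 + 0.333333·0.872546 = 0.805617.

0.8056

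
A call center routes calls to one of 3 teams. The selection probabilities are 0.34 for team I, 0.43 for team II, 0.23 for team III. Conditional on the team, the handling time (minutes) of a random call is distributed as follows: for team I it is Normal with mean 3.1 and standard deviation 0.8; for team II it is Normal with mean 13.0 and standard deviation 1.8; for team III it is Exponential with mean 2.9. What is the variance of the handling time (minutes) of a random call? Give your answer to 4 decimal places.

Per component, I: μ=3.1, E[X²]=10.25; II: μ=13, E[X²]=172.24; III: μ=2.9, E[X²]=16.82.
E[X] = 0.34·3.1 + 0.43·13 + 0.23·2.9 = 7.311.
E[X²] = 0.34·10.25 + 0.43·172.24 + 0.23·16.82 = 81.4168.
Var(X) = E[X²] − (E[X])² = 81.4168 − 53.4507 = 27.9661.

27.9661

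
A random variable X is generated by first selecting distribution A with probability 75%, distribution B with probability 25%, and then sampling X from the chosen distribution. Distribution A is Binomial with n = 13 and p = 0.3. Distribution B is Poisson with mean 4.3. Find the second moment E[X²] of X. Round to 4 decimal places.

For each component E[X²] = Var + (mean)², giving A: 17.94; B: 22.79.
Overall E[X²] = 0.75·17.94 + 0.25·22.79 = 19.1525.

19.1525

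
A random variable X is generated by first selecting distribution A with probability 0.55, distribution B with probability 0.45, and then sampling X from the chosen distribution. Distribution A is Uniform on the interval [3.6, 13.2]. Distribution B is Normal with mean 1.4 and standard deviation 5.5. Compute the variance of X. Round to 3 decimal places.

29.964

Per component, A: μ=8.4, E[X²]=78.24; B: μ=1.4, E[X²]=32.21.
E[X] = 0.55·8.4 + 0.45·1.4 = 5.25.
E[X²] = 0.55·78.24 + 0.45·32.21 = 57.5265.
Var(X) = E[X²] − (E[X])² = 57.5265 − 27.5625 = 29.964.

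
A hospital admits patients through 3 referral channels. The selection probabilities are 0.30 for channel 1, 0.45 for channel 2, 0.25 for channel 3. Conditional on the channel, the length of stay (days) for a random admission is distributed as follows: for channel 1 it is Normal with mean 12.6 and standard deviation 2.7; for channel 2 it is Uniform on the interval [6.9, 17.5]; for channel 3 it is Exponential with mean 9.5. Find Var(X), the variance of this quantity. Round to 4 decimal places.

Per component, 1: μ=12.6, E[X²]=166.05; 2: μ=12.2, E[X²]=158.203; 3: μ=9.5, E[X²]=180.5.
E[X] = 0.3·12.6 + 0.45·12.2 + 0.25·9.5 = 11.645.
E[X²] = 0.3·166.05 + 0.45·158.203 + 0.25·180.5 = 166.131.
Var(X) = E[X²] − (E[X])² = 166.131 − 135.606 = 30.5255.

30.5255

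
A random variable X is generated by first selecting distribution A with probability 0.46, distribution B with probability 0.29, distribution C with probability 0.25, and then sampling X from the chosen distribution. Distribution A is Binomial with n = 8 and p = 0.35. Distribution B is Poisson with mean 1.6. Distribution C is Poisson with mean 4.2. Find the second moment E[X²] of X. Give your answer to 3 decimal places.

11.110

For each component E[X²] = Var + (mean)², giving A: 9.66; B: 4.16; C: 21.84.
Overall E[X²] = 0.46·9.66 + 0.29·4.16 + 0.25·21.84 = 11.11.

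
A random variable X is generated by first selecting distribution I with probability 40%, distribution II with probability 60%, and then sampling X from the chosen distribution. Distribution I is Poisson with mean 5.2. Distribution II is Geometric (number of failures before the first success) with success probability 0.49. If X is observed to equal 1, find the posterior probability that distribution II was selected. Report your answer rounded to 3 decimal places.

Likelihoods P(X=1 | ·): I: 0.0286861; II: 0.2499.
Posterior ∝ prior × likelihood. Numerator for II: 0.6·0.2499 = 0.14994.
Normalizing constant: 0.4·0.0286861 + 0.6·0.2499 = 0.161414.
P(II | observation) = 0.14994 / 0.161414 = 0.928913.

0.929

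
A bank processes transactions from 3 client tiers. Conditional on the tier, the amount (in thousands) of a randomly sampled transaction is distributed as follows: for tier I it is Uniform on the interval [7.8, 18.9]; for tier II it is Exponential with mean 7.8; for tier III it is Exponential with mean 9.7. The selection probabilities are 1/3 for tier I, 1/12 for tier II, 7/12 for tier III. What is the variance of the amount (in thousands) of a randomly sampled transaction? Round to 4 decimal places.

66.9999

Per component, I: μ=13.35, E[X²]=188.49; II: μ=7.8, E[X²]=121.68; III: μ=9.7, E[X²]=188.18.
E[X] = 0.333333·13.35 + 0.0833333·7.8 + 0.583333·9.7 = 10.7583.
E[X²] = 0.333333·188.49 + 0.0833333·121.68 + 0.583333·188.18 = 182.742.
Var(X) = E[X²] − (E[X])² = 182.742 − 115.742 = 66.9999.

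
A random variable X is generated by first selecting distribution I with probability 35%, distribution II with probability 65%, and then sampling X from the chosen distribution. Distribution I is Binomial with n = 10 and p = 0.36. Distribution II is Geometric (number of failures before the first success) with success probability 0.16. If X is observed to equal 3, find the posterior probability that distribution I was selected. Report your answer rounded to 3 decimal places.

0.583

Likelihoods P(X=3 | ·): I: 0.246234; II: 0.0948326.
Posterior ∝ prior × likelihood. Numerator for I: 0.35·0.246234 = 0.086182.
Normalizing constant: 0.35·0.246234 + 0.65·0.0948326 = 0.147823.
P(I | observation) = 0.086182 / 0.147823 = 0.583007.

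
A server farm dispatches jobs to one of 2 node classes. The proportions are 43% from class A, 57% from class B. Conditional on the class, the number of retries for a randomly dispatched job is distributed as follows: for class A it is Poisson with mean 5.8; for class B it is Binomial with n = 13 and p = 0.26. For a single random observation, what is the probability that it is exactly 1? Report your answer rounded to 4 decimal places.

0.0595

Conditional on each class, P(X = 1): A: 0.0175598; B: 0.0911375.
By total probability, P(X = 1) = 0.43·0.0175598 + 0.57·0.0911375 = 0.0594991.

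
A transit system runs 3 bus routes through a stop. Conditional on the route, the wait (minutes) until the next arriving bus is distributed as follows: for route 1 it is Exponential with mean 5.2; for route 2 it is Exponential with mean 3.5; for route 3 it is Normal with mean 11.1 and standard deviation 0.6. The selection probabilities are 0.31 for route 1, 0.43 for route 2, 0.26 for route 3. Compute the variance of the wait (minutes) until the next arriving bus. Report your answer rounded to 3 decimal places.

23.392

Per component, 1: μ=5.2, E[X²]=54.08; 2: μ=3.5, E[X²]=24.5; 3: μ=11.1, E[X²]=123.57.
E[X] = 0.31·5.2 + 0.43·3.5 + 0.26·11.1 = 6.003.
E[X²] = 0.31·54.08 + 0.43·24.5 + 0.26·123.57 = 59.428.
Var(X) = E[X²] − (E[X])² = 59.428 − 36.036 = 23.392.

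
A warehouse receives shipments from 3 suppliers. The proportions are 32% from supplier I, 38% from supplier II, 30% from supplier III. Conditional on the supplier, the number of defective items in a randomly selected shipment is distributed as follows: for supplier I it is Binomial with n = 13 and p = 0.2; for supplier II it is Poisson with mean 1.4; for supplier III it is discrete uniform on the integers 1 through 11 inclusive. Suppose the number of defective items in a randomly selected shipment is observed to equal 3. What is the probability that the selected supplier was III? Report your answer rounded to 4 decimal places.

0.1834

Likelihoods P(X=3 | ·): I: 0.245672; II: 0.112777; III: 0.0909091.
Posterior ∝ prior × likelihood. Numerator for III: 0.3·0.0909091 = 0.0272727.
Normalizing constant: 0.32·0.245672 + 0.38·0.112777 + 0.3·0.0909091 = 0.148743.
P(III | observation) = 0.0272727 / 0.148743 = 0.183355.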